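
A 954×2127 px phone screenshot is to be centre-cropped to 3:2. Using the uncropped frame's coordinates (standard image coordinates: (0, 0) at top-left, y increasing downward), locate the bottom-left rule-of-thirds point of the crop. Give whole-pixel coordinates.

(318, 1170)

954/2127 < 3/2, so the 3:2 crop keeps the full width 954 and trims height to 954 × 2/3 = 636.00 px.
Top offset = (2127 − 636.00)/2 = 745.50 px; left offset = 0.
Bottom-left is one-third across and two-thirds down within the crop:
x = 0.00 + 1 × 954.00/3 ≈ 318; y = 745.50 + 2 × 636.00/3 ≈ 1170.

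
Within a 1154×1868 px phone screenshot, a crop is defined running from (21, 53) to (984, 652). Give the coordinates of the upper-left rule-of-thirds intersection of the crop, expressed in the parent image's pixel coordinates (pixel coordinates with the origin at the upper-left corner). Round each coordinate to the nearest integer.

(342, 253)

Crop width = 984 − 21 = 963 px; one third is 321.00 px.
Crop height = 652 − 53 = 599 px; one third is 199.67 px.
The upper-left point is one-third across and one-third down within the crop:
x = 21 + 1 × 321.00 ≈ 342; y = 53 + 1 × 199.67 ≈ 253.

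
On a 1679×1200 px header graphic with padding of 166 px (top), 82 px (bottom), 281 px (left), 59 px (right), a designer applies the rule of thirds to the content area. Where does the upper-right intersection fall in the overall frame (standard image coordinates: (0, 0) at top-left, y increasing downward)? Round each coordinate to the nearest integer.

(1174, 483)

Content width = 1679 − 281 − 59 = 1339 px; content height = 1200 − 166 − 82 = 952 px.
Upper-right is two-thirds across and one-third down within the content area.
x = 281 + 2 × 1339/3 = 281 + 892.67 ≈ 1174
y = 166 + 1 × 952/3 = 166 + 317.33 ≈ 483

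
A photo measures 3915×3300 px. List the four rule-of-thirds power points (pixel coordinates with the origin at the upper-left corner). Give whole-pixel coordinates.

One third of 3915 is 1305; one third of 3300 is 1100.
Vertical third lines at x = 1305 and x = 2610; horizontal third lines at y = 1100 and y = 2200.

(1305, 1100), (2610, 1100), (1305, 2200), (2610, 2200)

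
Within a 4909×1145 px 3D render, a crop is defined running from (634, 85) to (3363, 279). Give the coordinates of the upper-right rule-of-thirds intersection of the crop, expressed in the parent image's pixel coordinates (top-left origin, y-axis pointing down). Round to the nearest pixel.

Crop width = 3363 − 634 = 2729 px; one third is 909.67 px.
Crop height = 279 − 85 = 194 px; one third is 64.67 px.
The upper-right point is two-thirds across and one-third down within the crop:
x = 634 + 2 × 909.67 ≈ 2453; y = 85 + 1 × 64.67 ≈ 150.

(2453, 150)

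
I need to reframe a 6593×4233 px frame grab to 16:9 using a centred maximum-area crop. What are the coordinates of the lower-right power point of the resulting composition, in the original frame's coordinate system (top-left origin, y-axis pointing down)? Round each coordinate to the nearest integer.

x = 4395 px, y = 2735 px

6593/4233 < 16/9, so the 16:9 crop keeps the full width 6593 and trims height to 6593 × 9/16 = 3708.56 px.
Top offset = (4233 − 3708.56)/2 = 262.22 px; left offset = 0.
Lower-right is two-thirds across and two-thirds down within the crop:
x = 0.00 + 2 × 6593.00/3 ≈ 4395; y = 262.22 + 2 × 3708.56/3 ≈ 2735.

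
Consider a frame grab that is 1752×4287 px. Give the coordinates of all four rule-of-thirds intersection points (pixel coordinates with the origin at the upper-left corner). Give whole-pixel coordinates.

(584, 1429), (1168, 1429), (584, 2858), (1168, 2858)

One third of 1752 is 584; one third of 4287 is 1429.
Vertical third lines at x = 584 and x = 1168; horizontal third lines at y = 1429 and y = 2858.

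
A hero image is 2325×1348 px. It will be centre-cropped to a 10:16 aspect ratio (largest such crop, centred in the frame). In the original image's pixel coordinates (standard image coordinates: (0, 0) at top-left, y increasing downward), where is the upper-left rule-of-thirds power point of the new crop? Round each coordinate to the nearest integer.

2325/1348 > 10/16, so the 10:16 crop keeps the full height 1348 and trims width to 1348 × 10/16 = 842.50 px.
Left offset = (2325 − 842.50)/2 = 741.25 px; top offset = 0.
Upper-left is one-third across and one-third down within the crop:
x = 741.25 + 1 × 842.50/3 ≈ 1022; y = 0.00 + 1 × 1348.00/3 ≈ 449.

(1022, 449)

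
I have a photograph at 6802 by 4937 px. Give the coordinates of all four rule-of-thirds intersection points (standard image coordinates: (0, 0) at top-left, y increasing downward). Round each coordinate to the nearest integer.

One third of 6802 is 2267.33; one third of 4937 is 1645.67.
Vertical third lines at x = 2267 and x = 4535; horizontal third lines at y = 1646 and y = 3291.

(2267, 1646), (4535, 1646), (2267, 3291), (4535, 3291)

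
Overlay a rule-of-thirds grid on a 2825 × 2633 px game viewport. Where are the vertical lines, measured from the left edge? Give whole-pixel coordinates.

942 px and 1883 px

2825 / 3 = 941.67, so the vertical lines sit at one and two thirds of 2825.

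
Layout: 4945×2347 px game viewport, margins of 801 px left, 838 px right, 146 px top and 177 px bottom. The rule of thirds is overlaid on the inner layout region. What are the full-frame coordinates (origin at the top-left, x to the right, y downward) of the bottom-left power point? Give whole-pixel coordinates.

(1903, 1495)

Content width = 4945 − 801 − 838 = 3306 px; content height = 2347 − 146 − 177 = 2024 px.
Bottom-left is one-third across and two-thirds down within the inner layout region.
x = 801 + 1 × 3306/3 = 801 + 1102.00 ≈ 1903
y = 146 + 2 × 2024/3 = 146 + 1349.33 ≈ 1495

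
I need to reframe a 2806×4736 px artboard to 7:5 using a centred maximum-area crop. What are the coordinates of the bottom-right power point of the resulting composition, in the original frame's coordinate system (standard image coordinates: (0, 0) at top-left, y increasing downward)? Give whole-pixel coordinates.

x = 1871 px, y = 2702 px

2806/4736 < 7/5, so the 7:5 crop keeps the full width 2806 and trims height to 2806 × 5/7 = 2004.29 px.
Top offset = (4736 − 2004.29)/2 = 1365.86 px; left offset = 0.
Bottom-right is two-thirds across and two-thirds down within the crop:
x = 0.00 + 2 × 2806.00/3 ≈ 1871; y = 1365.86 + 2 × 2004.29/3 ≈ 2702.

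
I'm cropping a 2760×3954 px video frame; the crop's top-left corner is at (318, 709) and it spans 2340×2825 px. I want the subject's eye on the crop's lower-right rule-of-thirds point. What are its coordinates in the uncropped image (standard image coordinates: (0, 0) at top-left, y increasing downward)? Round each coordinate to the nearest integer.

One third of the crop width 2340 is 780.00 px.
One third of the crop height 2825 is 941.67 px.
The lower-right point is two-thirds across and two-thirds down within the crop:
x = 318 + 2 × 780.00 ≈ 1878; y = 709 + 2 × 941.67 ≈ 2592.

(1878, 2592)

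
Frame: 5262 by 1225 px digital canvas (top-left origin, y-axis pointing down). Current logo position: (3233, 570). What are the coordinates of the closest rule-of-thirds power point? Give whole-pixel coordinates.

x = 3508 px, y = 408 px

Third lines: x ∈ {1754, 3508}, y ∈ {408, 817}.
3233 is closer to x = 3508; 570 is closer to y = 408.
So the nearest intersection is the upper-right power point.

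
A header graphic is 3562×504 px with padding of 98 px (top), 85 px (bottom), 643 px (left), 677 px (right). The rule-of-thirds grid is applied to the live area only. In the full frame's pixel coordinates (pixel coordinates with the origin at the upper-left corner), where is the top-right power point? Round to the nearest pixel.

(2138, 205)

Content width = 3562 − 643 − 677 = 2242 px; content height = 504 − 98 − 85 = 321 px.
Top-right is two-thirds across and one-third down within the live area.
x = 643 + 2 × 2242/3 = 643 + 1494.67 ≈ 2138
y = 98 + 1 × 321/3 = 98 + 107.00 ≈ 205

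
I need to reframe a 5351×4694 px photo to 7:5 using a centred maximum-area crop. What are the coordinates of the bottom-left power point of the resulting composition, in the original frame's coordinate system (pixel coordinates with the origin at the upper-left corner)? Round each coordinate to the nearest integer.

(1784, 2984)

5351/4694 < 7/5, so the 7:5 crop keeps the full width 5351 and trims height to 5351 × 5/7 = 3822.14 px.
Top offset = (4694 − 3822.14)/2 = 435.93 px; left offset = 0.
Bottom-left is one-third across and two-thirds down within the crop:
x = 0.00 + 1 × 5351.00/3 ≈ 1784; y = 435.93 + 2 × 3822.14/3 ≈ 2984.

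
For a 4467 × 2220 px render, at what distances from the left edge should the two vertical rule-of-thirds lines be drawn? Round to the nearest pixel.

x = 1489 px and x = 2978 px

4467 / 3 = 1489, so the vertical lines sit at one and two thirds of 4467.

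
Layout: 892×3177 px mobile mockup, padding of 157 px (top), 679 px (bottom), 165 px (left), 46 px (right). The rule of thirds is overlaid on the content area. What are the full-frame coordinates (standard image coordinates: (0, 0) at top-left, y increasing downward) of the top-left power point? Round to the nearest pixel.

x = 392 px, y = 937 px

Content width = 892 − 165 − 46 = 681 px; content height = 3177 − 157 − 679 = 2341 px.
Top-left is one-third across and one-third down within the content area.
x = 165 + 1 × 681/3 = 165 + 227.00 ≈ 392
y = 157 + 1 × 2341/3 = 157 + 780.33 ≈ 937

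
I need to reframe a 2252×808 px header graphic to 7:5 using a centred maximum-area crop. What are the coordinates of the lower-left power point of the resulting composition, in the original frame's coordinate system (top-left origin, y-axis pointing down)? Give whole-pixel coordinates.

x = 937 px, y = 539 px

2252/808 > 7/5, so the 7:5 crop keeps the full height 808 and trims width to 808 × 7/5 = 1131.20 px.
Left offset = (2252 − 1131.20)/2 = 560.40 px; top offset = 0.
Lower-left is one-third across and two-thirds down within the crop:
x = 560.40 + 1 × 1131.20/3 ≈ 937; y = 0.00 + 2 × 808.00/3 ≈ 539.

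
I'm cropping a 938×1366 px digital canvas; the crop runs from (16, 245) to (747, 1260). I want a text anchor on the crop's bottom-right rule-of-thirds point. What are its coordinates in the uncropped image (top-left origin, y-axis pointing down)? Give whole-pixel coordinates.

Crop width = 747 − 16 = 731 px; one third is 243.67 px.
Crop height = 1260 − 245 = 1015 px; one third is 338.33 px.
The bottom-right point is two-thirds across and two-thirds down within the crop:
x = 16 + 2 × 243.67 ≈ 503; y = 245 + 2 × 338.33 ≈ 922.

(503, 922)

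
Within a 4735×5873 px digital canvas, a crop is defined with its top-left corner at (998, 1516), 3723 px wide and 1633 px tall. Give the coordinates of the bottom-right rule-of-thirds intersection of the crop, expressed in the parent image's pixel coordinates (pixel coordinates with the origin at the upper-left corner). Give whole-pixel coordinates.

One third of the crop width 3723 is 1241.00 px.
One third of the crop height 1633 is 544.33 px.
The bottom-right point is two-thirds across and two-thirds down within the crop:
x = 998 + 2 × 1241.00 ≈ 3480; y = 1516 + 2 × 544.33 ≈ 2605.

(3480, 2605)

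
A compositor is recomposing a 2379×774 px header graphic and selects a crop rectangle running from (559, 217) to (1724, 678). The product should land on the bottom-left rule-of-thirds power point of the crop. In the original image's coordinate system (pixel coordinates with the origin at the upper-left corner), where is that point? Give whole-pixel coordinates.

(947, 524)

Crop width = 1724 − 559 = 1165 px; one third is 388.33 px.
Crop height = 678 − 217 = 461 px; one third is 153.67 px.
The bottom-left point is one-third across and two-thirds down within the crop:
x = 559 + 1 × 388.33 ≈ 947; y = 217 + 2 × 153.67 ≈ 524.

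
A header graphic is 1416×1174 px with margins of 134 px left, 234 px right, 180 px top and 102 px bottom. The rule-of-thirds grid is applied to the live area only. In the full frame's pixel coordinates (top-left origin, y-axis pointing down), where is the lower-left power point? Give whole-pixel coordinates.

x = 483 px, y = 775 px

Content width = 1416 − 134 − 234 = 1048 px; content height = 1174 − 180 − 102 = 892 px.
Lower-left is one-third across and two-thirds down within the live area.
x = 134 + 1 × 1048/3 = 134 + 349.33 ≈ 483
y = 180 + 2 × 892/3 = 180 + 594.67 ≈ 775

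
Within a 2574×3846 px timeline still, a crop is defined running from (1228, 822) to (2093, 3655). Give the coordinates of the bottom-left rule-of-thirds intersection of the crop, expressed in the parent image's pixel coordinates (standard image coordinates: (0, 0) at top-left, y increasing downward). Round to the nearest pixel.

(1516, 2711)

Crop width = 2093 − 1228 = 865 px; one third is 288.33 px.
Crop height = 3655 − 822 = 2833 px; one third is 944.33 px.
The bottom-left point is one-third across and two-thirds down within the crop:
x = 1228 + 1 × 288.33 ≈ 1516; y = 822 + 2 × 944.33 ≈ 2711.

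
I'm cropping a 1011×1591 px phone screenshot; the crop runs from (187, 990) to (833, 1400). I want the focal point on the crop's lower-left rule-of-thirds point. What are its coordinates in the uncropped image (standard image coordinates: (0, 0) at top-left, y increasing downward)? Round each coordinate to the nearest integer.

Crop width = 833 − 187 = 646 px; one third is 215.33 px.
Crop height = 1400 − 990 = 410 px; one third is 136.67 px.
The lower-left point is one-third across and two-thirds down within the crop:
x = 187 + 1 × 215.33 ≈ 402; y = 990 + 2 × 136.67 ≈ 1263.

(402, 1263)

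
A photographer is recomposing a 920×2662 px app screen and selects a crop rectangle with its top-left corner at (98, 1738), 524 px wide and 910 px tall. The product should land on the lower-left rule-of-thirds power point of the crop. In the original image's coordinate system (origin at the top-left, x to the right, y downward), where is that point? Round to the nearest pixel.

(273, 2345)

One third of the crop width 524 is 174.67 px.
One third of the crop height 910 is 303.33 px.
The lower-left point is one-third across and two-thirds down within the crop:
x = 98 + 1 × 174.67 ≈ 273; y = 1738 + 2 × 303.33 ≈ 2345.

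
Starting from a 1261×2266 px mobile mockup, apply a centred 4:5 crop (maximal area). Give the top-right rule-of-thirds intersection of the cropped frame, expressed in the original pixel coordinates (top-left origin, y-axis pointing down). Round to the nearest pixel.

x = 841 px, y = 870 px

1261/2266 < 4/5, so the 4:5 crop keeps the full width 1261 and trims height to 1261 × 5/4 = 1576.25 px.
Top offset = (2266 − 1576.25)/2 = 344.88 px; left offset = 0.
Top-right is two-thirds across and one-third down within the crop:
x = 0.00 + 2 × 1261.00/3 ≈ 841; y = 344.88 + 1 × 1576.25/3 ≈ 870.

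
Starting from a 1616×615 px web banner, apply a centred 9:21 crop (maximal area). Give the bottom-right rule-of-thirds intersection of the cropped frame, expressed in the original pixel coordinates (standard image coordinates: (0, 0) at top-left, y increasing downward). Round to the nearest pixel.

x = 852 px, y = 410 px

1616/615 > 9/21, so the 9:21 crop keeps the full height 615 and trims width to 615 × 9/21 = 263.57 px.
Left offset = (1616 − 263.57)/2 = 676.21 px; top offset = 0.
Bottom-right is two-thirds across and two-thirds down within the crop:
x = 676.21 + 2 × 263.57/3 ≈ 852; y = 0.00 + 2 × 615.00/3 ≈ 410.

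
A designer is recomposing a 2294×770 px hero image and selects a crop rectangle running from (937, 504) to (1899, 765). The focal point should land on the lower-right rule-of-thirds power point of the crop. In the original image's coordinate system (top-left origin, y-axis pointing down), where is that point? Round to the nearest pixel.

Crop width = 1899 − 937 = 962 px; one third is 320.67 px.
Crop height = 765 − 504 = 261 px; one third is 87.00 px.
The lower-right point is two-thirds across and two-thirds down within the crop:
x = 937 + 2 × 320.67 ≈ 1578; y = 504 + 2 × 87.00 ≈ 678.

x = 1578 px, y = 678 px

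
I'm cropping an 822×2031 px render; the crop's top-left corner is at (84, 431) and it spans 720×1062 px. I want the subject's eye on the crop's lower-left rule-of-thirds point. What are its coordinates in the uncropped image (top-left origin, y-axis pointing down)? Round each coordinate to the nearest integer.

x = 324 px, y = 1139 px

One third of the crop width 720 is 240.00 px.
One third of the crop height 1062 is 354.00 px.
The lower-left point is one-third across and two-thirds down within the crop:
x = 84 + 1 × 240.00 ≈ 324; y = 431 + 2 × 354.00 ≈ 1139.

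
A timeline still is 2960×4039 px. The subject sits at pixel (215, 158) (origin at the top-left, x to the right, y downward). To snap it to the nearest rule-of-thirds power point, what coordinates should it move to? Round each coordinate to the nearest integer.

Third lines: x ∈ {987, 1973}, y ∈ {1346, 2693}.
215 is closer to x = 987; 158 is closer to y = 1346.
So the nearest intersection is the upper-left power point.

x = 987 px, y = 1346 px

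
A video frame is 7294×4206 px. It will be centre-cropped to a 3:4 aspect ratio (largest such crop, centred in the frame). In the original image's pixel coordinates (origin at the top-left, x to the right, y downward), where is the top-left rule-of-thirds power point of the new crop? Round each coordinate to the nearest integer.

7294/4206 > 3/4, so the 3:4 crop keeps the full height 4206 and trims width to 4206 × 3/4 = 3154.50 px.
Left offset = (7294 − 3154.50)/2 = 2069.75 px; top offset = 0.
Top-left is one-third across and one-third down within the crop:
x = 2069.75 + 1 × 3154.50/3 ≈ 3121; y = 0.00 + 1 × 4206.00/3 ≈ 1402.

x = 3121 px, y = 1402 px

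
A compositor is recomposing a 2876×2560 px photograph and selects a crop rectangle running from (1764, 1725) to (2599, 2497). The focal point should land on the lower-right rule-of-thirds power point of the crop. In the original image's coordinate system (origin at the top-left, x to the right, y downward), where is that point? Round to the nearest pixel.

Crop width = 2599 − 1764 = 835 px; one third is 278.33 px.
Crop height = 2497 − 1725 = 772 px; one third is 257.33 px.
The lower-right point is two-thirds across and two-thirds down within the crop:
x = 1764 + 2 × 278.33 ≈ 2321; y = 1725 + 2 × 257.33 ≈ 2240.

x = 2321 px, y = 2240 px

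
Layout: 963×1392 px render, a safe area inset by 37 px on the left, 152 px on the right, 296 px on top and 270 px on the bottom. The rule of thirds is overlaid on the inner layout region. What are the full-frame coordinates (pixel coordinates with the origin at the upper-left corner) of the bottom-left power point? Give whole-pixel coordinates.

Content width = 963 − 37 − 152 = 774 px; content height = 1392 − 296 − 270 = 826 px.
Bottom-left is one-third across and two-thirds down within the inner layout region.
x = 37 + 1 × 774/3 = 37 + 258.00 ≈ 295
y = 296 + 2 × 826/3 = 296 + 550.67 ≈ 847

x = 295 px, y = 847 px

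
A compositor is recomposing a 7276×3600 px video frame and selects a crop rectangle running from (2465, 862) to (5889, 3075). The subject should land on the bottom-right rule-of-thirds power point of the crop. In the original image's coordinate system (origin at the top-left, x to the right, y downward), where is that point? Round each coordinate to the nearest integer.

Crop width = 5889 − 2465 = 3424 px; one third is 1141.33 px.
Crop height = 3075 − 862 = 2213 px; one third is 737.67 px.
The bottom-right point is two-thirds across and two-thirds down within the crop:
x = 2465 + 2 × 1141.33 ≈ 4748; y = 862 + 2 × 737.67 ≈ 2337.

(4748, 2337)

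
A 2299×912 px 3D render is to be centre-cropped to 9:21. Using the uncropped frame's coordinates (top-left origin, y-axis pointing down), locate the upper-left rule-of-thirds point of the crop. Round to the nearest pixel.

2299/912 > 9/21, so the 9:21 crop keeps the full height 912 and trims width to 912 × 9/21 = 390.86 px.
Left offset = (2299 − 390.86)/2 = 954.07 px; top offset = 0.
Upper-left is one-third across and one-third down within the crop:
x = 954.07 + 1 × 390.86/3 ≈ 1084; y = 0.00 + 1 × 912.00/3 ≈ 304.

(1084, 304)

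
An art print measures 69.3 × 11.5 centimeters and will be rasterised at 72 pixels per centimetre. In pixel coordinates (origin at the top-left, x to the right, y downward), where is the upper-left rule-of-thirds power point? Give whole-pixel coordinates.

In pixels the canvas is 69.3 × 72 = 4989.6 wide and 11.5 × 72 = 828 tall.
The upper-left point is one-third across and one-third down:
x = 1 × 4989.6/3 ≈ 1663; y = 1 × 828/3 ≈ 276.

x = 1663 px, y = 276 px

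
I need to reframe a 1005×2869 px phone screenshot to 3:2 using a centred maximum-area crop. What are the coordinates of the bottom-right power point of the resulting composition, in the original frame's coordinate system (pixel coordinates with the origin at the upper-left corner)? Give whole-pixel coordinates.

x = 670 px, y = 1546 px

1005/2869 < 3/2, so the 3:2 crop keeps the full width 1005 and trims height to 1005 × 2/3 = 670.00 px.
Top offset = (2869 − 670.00)/2 = 1099.50 px; left offset = 0.
Bottom-right is two-thirds across and two-thirds down within the crop:
x = 0.00 + 2 × 1005.00/3 ≈ 670; y = 1099.50 + 2 × 670.00/3 ≈ 1546.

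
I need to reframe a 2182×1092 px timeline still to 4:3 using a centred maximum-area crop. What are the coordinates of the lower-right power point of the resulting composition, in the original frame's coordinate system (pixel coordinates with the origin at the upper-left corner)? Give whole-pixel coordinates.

2182/1092 > 4/3, so the 4:3 crop keeps the full height 1092 and trims width to 1092 × 4/3 = 1456.00 px.
Left offset = (2182 − 1456.00)/2 = 363.00 px; top offset = 0.
Lower-right is two-thirds across and two-thirds down within the crop:
x = 363.00 + 2 × 1456.00/3 ≈ 1334; y = 0.00 + 2 × 1092.00/3 ≈ 728.

x = 1334 px, y = 728 px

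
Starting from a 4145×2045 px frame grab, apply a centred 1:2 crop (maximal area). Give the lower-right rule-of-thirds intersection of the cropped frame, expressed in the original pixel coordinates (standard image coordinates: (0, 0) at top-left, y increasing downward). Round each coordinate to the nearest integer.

(2243, 1363)

4145/2045 > 1/2, so the 1:2 crop keeps the full height 2045 and trims width to 2045 × 1/2 = 1022.50 px.
Left offset = (4145 − 1022.50)/2 = 1561.25 px; top offset = 0.
Lower-right is two-thirds across and two-thirds down within the crop:
x = 1561.25 + 2 × 1022.50/3 ≈ 2243; y = 0.00 + 2 × 2045.00/3 ≈ 1363.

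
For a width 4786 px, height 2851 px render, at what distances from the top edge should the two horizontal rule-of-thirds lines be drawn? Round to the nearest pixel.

950 px and 1901 px

2851 / 3 = 950.33, so the horizontal lines sit at one and two thirds of 2851.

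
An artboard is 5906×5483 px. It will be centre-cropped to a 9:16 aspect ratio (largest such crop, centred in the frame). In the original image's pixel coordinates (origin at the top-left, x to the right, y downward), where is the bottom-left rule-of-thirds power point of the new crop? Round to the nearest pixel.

(2439, 3655)

5906/5483 > 9/16, so the 9:16 crop keeps the full height 5483 and trims width to 5483 × 9/16 = 3084.19 px.
Left offset = (5906 − 3084.19)/2 = 1410.91 px; top offset = 0.
Bottom-left is one-third across and two-thirds down within the crop:
x = 1410.91 + 1 × 3084.19/3 ≈ 2439; y = 0.00 + 2 × 5483.00/3 ≈ 3655.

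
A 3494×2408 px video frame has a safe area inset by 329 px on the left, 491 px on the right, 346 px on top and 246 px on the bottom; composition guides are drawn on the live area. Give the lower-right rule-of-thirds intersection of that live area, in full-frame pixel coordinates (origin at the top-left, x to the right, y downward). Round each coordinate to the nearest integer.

x = 2112 px, y = 1557 px

Content width = 3494 − 329 − 491 = 2674 px; content height = 2408 − 346 − 246 = 1816 px.
Lower-right is two-thirds across and two-thirds down within the live area.
x = 329 + 2 × 2674/3 = 329 + 1782.67 ≈ 2112
y = 346 + 2 × 1816/3 = 346 + 1210.67 ≈ 1557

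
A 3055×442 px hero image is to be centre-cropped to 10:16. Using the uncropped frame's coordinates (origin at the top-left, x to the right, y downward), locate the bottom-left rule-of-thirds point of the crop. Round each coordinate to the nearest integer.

3055/442 > 10/16, so the 10:16 crop keeps the full height 442 and trims width to 442 × 10/16 = 276.25 px.
Left offset = (3055 − 276.25)/2 = 1389.38 px; top offset = 0.
Bottom-left is one-third across and two-thirds down within the crop:
x = 1389.38 + 1 × 276.25/3 ≈ 1481; y = 0.00 + 2 × 442.00/3 ≈ 295.

x = 1481 px, y = 295 px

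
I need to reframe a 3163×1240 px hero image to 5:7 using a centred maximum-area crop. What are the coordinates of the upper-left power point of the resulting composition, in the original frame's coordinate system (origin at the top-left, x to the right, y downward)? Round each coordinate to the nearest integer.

x = 1434 px, y = 413 px

3163/1240 > 5/7, so the 5:7 crop keeps the full height 1240 and trims width to 1240 × 5/7 = 885.71 px.
Left offset = (3163 − 885.71)/2 = 1138.64 px; top offset = 0.
Upper-left is one-third across and one-third down within the crop:
x = 1138.64 + 1 × 885.71/3 ≈ 1434; y = 0.00 + 1 × 1240.00/3 ≈ 413.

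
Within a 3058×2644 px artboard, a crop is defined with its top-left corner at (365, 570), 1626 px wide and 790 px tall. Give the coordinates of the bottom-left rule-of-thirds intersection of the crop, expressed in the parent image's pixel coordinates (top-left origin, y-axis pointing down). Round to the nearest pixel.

One third of the crop width 1626 is 542.00 px.
One third of the crop height 790 is 263.33 px.
The bottom-left point is one-third across and two-thirds down within the crop:
x = 365 + 1 × 542.00 ≈ 907; y = 570 + 2 × 263.33 ≈ 1097.

x = 907 px, y = 1097 px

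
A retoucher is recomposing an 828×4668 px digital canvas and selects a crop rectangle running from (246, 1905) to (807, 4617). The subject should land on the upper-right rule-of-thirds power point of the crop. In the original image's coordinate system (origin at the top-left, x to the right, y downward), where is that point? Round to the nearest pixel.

Crop width = 807 − 246 = 561 px; one third is 187.00 px.
Crop height = 4617 − 1905 = 2712 px; one third is 904.00 px.
The upper-right point is two-thirds across and one-third down within the crop:
x = 246 + 2 × 187.00 ≈ 620; y = 1905 + 1 × 904.00 ≈ 2809.

(620, 2809)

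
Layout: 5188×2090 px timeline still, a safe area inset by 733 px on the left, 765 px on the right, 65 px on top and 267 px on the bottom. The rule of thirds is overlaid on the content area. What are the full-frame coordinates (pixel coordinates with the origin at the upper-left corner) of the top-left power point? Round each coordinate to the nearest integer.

Content width = 5188 − 733 − 765 = 3690 px; content height = 2090 − 65 − 267 = 1758 px.
Top-left is one-third across and one-third down within the content area.
x = 733 + 1 × 3690/3 = 733 + 1230.00 ≈ 1963
y = 65 + 1 × 1758/3 = 65 + 586.00 ≈ 651

(1963, 651)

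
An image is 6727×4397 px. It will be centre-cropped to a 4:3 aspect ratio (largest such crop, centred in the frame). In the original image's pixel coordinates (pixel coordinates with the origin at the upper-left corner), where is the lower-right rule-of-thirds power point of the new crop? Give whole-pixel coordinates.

6727/4397 > 4/3, so the 4:3 crop keeps the full height 4397 and trims width to 4397 × 4/3 = 5862.67 px.
Left offset = (6727 − 5862.67)/2 = 432.17 px; top offset = 0.
Lower-right is two-thirds across and two-thirds down within the crop:
x = 432.17 + 2 × 5862.67/3 ≈ 4341; y = 0.00 + 2 × 4397.00/3 ≈ 2931.

(4341, 2931)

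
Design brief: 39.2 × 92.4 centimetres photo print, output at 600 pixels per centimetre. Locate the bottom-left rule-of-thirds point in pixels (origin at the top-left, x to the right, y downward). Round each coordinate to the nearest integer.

In pixels the canvas is 39.2 × 600 = 23520 wide and 92.4 × 600 = 55440 tall.
The bottom-left point is one-third across and two-thirds down:
x = 1 × 23520/3 ≈ 7840; y = 2 × 55440/3 ≈ 36960.

x = 7840 px, y = 36960 px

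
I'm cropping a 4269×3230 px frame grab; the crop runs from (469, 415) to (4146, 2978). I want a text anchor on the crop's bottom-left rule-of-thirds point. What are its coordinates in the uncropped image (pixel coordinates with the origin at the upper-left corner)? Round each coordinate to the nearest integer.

(1695, 2124)

Crop width = 4146 − 469 = 3677 px; one third is 1225.67 px.
Crop height = 2978 − 415 = 2563 px; one third is 854.33 px.
The bottom-left point is one-third across and two-thirds down within the crop:
x = 469 + 1 × 1225.67 ≈ 1695; y = 415 + 2 × 854.33 ≈ 2124.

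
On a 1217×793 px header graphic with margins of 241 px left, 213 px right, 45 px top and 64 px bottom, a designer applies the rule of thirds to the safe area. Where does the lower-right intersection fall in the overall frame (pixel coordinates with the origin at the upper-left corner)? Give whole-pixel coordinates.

Content width = 1217 − 241 − 213 = 763 px; content height = 793 − 45 − 64 = 684 px.
Lower-right is two-thirds across and two-thirds down within the safe area.
x = 241 + 2 × 763/3 = 241 + 508.67 ≈ 750
y = 45 + 2 × 684/3 = 45 + 456.00 ≈ 501

x = 750 px, y = 501 px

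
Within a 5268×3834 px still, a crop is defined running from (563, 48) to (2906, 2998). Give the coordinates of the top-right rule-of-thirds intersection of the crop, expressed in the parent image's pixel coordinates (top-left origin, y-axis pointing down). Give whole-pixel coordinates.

Crop width = 2906 − 563 = 2343 px; one third is 781.00 px.
Crop height = 2998 − 48 = 2950 px; one third is 983.33 px.
The top-right point is two-thirds across and one-third down within the crop:
x = 563 + 2 × 781.00 ≈ 2125; y = 48 + 1 × 983.33 ≈ 1031.

x = 2125 px, y = 1031 px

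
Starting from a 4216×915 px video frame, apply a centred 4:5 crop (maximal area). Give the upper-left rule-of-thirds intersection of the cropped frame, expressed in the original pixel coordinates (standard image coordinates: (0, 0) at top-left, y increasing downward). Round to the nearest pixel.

4216/915 > 4/5, so the 4:5 crop keeps the full height 915 and trims width to 915 × 4/5 = 732.00 px.
Left offset = (4216 − 732.00)/2 = 1742.00 px; top offset = 0.
Upper-left is one-third across and one-third down within the crop:
x = 1742.00 + 1 × 732.00/3 ≈ 1986; y = 0.00 + 1 × 915.00/3 ≈ 305.

(1986, 305)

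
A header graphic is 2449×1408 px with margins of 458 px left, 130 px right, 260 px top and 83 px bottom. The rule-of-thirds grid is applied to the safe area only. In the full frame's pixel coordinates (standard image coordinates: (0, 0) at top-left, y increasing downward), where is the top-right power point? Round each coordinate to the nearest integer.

x = 1699 px, y = 615 px

Content width = 2449 − 458 − 130 = 1861 px; content height = 1408 − 260 − 83 = 1065 px.
Top-right is two-thirds across and one-third down within the safe area.
x = 458 + 2 × 1861/3 = 458 + 1240.67 ≈ 1699
y = 260 + 1 × 1065/3 = 260 + 355.00 ≈ 615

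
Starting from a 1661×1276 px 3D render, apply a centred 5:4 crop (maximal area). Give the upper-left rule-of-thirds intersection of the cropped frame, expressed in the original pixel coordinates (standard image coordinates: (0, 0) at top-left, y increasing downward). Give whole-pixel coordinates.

(565, 425)

1661/1276 > 5/4, so the 5:4 crop keeps the full height 1276 and trims width to 1276 × 5/4 = 1595.00 px.
Left offset = (1661 − 1595.00)/2 = 33.00 px; top offset = 0.
Upper-left is one-third across and one-third down within the crop:
x = 33.00 + 1 × 1595.00/3 ≈ 565; y = 0.00 + 1 × 1276.00/3 ≈ 425.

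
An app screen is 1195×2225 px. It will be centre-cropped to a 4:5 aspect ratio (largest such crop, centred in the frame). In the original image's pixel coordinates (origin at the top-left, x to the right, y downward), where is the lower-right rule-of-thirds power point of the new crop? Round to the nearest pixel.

1195/2225 < 4/5, so the 4:5 crop keeps the full width 1195 and trims height to 1195 × 5/4 = 1493.75 px.
Top offset = (2225 − 1493.75)/2 = 365.62 px; left offset = 0.
Lower-right is two-thirds across and two-thirds down within the crop:
x = 0.00 + 2 × 1195.00/3 ≈ 797; y = 365.62 + 2 × 1493.75/3 ≈ 1361.

x = 797 px, y = 1361 px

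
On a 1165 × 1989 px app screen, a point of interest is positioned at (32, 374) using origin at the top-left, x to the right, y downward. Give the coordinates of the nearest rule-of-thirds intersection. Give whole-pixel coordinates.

Third lines: x ∈ {388, 777}, y ∈ {663, 1326}.
32 is closer to x = 388; 374 is closer to y = 663.
So the nearest intersection is the upper-left power point.

x = 388 px, y = 663 px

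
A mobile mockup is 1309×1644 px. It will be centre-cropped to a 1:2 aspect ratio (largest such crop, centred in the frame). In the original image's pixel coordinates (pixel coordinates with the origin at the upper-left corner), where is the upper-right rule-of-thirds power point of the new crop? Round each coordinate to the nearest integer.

x = 792 px, y = 548 px

1309/1644 > 1/2, so the 1:2 crop keeps the full height 1644 and trims width to 1644 × 1/2 = 822.00 px.
Left offset = (1309 − 822.00)/2 = 243.50 px; top offset = 0.
Upper-right is two-thirds across and one-third down within the crop:
x = 243.50 + 2 × 822.00/3 ≈ 792; y = 0.00 + 1 × 1644.00/3 ≈ 548.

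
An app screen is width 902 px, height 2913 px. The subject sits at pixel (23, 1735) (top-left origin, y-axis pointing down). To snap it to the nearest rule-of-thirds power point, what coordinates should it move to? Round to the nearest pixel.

Third lines: x ∈ {301, 601}, y ∈ {971, 1942}.
23 is closer to x = 301; 1735 is closer to y = 1942.
So the nearest intersection is the lower-left power point.

x = 301 px, y = 1942 px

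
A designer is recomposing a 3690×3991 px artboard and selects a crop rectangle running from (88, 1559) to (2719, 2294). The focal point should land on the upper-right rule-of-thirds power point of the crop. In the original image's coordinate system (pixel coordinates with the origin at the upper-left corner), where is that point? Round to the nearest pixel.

Crop width = 2719 − 88 = 2631 px; one third is 877.00 px.
Crop height = 2294 − 1559 = 735 px; one third is 245.00 px.
The upper-right point is two-thirds across and one-third down within the crop:
x = 88 + 2 × 877.00 ≈ 1842; y = 1559 + 1 × 245.00 ≈ 1804.

x = 1842 px, y = 1804 px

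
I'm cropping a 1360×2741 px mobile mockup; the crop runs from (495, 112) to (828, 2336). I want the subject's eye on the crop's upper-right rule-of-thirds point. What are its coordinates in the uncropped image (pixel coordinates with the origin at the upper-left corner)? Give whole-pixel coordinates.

Crop width = 828 − 495 = 333 px; one third is 111.00 px.
Crop height = 2336 − 112 = 2224 px; one third is 741.33 px.
The upper-right point is two-thirds across and one-third down within the crop:
x = 495 + 2 × 111.00 ≈ 717; y = 112 + 1 × 741.33 ≈ 853.

x = 717 px, y = 853 px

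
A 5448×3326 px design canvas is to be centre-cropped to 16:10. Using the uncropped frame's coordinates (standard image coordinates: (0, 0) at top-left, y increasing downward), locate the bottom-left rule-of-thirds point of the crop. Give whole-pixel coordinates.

5448/3326 > 16/10, so the 16:10 crop keeps the full height 3326 and trims width to 3326 × 16/10 = 5321.60 px.
Left offset = (5448 − 5321.60)/2 = 63.20 px; top offset = 0.
Bottom-left is one-third across and two-thirds down within the crop:
x = 63.20 + 1 × 5321.60/3 ≈ 1837; y = 0.00 + 2 × 3326.00/3 ≈ 2217.

(1837, 2217)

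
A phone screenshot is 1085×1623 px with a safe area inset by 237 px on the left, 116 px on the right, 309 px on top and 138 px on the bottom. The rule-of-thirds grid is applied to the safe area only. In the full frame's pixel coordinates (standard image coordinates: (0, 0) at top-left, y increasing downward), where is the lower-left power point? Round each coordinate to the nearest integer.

(481, 1093)

Content width = 1085 − 237 − 116 = 732 px; content height = 1623 − 309 − 138 = 1176 px.
Lower-left is one-third across and two-thirds down within the safe area.
x = 237 + 1 × 732/3 = 237 + 244.00 ≈ 481
y = 309 + 2 × 1176/3 = 309 + 784.00 ≈ 1093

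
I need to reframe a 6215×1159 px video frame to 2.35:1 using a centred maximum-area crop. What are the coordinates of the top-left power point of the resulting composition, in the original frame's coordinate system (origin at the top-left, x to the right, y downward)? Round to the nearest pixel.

x = 2654 px, y = 386 px

6215/1159 > 2.35/1, so the 2.35:1 crop keeps the full height 1159 and trims width to 1159 × 2.35/1 = 2723.65 px.
Left offset = (6215 − 2723.65)/2 = 1745.67 px; top offset = 0.
Top-left is one-third across and one-third down within the crop:
x = 1745.67 + 1 × 2723.65/3 ≈ 2654; y = 0.00 + 1 × 1159.00/3 ≈ 386.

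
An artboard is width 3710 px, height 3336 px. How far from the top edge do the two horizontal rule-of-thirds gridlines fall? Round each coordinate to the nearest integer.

1112 px and 2224 px

3336 / 3 = 1112, so the horizontal lines sit at one and two thirds of 3336.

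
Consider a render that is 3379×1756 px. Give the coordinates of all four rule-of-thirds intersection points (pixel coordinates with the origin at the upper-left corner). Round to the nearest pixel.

One third of 3379 is 1126.33; one third of 1756 is 585.33.
Vertical third lines at x = 1126 and x = 2253; horizontal third lines at y = 585 and y = 1171.

(1126, 585), (2253, 585), (1126, 1171), (2253, 1171)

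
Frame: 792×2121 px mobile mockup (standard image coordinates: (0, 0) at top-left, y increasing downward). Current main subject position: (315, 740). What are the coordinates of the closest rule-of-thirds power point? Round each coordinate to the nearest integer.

Third lines: x ∈ {264, 528}, y ∈ {707, 1414}.
315 is closer to x = 264; 740 is closer to y = 707.
So the nearest intersection is the upper-left power point.

(264, 707)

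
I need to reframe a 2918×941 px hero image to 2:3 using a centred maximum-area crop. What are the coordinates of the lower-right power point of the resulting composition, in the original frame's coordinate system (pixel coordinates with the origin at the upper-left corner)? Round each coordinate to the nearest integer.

2918/941 > 2/3, so the 2:3 crop keeps the full height 941 and trims width to 941 × 2/3 = 627.33 px.
Left offset = (2918 − 627.33)/2 = 1145.33 px; top offset = 0.
Lower-right is two-thirds across and two-thirds down within the crop:
x = 1145.33 + 2 × 627.33/3 ≈ 1564; y = 0.00 + 2 × 941.00/3 ≈ 627.

(1564, 627)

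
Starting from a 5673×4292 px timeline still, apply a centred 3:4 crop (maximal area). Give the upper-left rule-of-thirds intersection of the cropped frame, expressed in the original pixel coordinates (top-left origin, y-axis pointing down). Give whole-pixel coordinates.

5673/4292 > 3/4, so the 3:4 crop keeps the full height 4292 and trims width to 4292 × 3/4 = 3219.00 px.
Left offset = (5673 − 3219.00)/2 = 1227.00 px; top offset = 0.
Upper-left is one-third across and one-third down within the crop:
x = 1227.00 + 1 × 3219.00/3 ≈ 2300; y = 0.00 + 1 × 4292.00/3 ≈ 1431.

(2300, 1431)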